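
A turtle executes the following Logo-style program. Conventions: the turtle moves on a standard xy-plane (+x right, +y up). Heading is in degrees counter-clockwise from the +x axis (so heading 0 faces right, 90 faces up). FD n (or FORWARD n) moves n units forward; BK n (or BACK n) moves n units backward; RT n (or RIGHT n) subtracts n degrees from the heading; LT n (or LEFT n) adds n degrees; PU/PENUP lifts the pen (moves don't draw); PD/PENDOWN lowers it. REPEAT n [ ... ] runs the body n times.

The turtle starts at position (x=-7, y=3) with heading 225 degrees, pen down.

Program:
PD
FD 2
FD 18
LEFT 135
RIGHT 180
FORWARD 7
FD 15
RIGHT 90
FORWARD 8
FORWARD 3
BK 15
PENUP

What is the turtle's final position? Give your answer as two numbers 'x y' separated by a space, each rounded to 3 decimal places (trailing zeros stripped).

Executing turtle program step by step:
Start: pos=(-7,3), heading=225, pen down
PD: pen down
FD 2: (-7,3) -> (-8.414,1.586) [heading=225, draw]
FD 18: (-8.414,1.586) -> (-21.142,-11.142) [heading=225, draw]
LT 135: heading 225 -> 0
RT 180: heading 0 -> 180
FD 7: (-21.142,-11.142) -> (-28.142,-11.142) [heading=180, draw]
FD 15: (-28.142,-11.142) -> (-43.142,-11.142) [heading=180, draw]
RT 90: heading 180 -> 90
FD 8: (-43.142,-11.142) -> (-43.142,-3.142) [heading=90, draw]
FD 3: (-43.142,-3.142) -> (-43.142,-0.142) [heading=90, draw]
BK 15: (-43.142,-0.142) -> (-43.142,-15.142) [heading=90, draw]
PU: pen up
Final: pos=(-43.142,-15.142), heading=90, 7 segment(s) drawn

Answer: -43.142 -15.142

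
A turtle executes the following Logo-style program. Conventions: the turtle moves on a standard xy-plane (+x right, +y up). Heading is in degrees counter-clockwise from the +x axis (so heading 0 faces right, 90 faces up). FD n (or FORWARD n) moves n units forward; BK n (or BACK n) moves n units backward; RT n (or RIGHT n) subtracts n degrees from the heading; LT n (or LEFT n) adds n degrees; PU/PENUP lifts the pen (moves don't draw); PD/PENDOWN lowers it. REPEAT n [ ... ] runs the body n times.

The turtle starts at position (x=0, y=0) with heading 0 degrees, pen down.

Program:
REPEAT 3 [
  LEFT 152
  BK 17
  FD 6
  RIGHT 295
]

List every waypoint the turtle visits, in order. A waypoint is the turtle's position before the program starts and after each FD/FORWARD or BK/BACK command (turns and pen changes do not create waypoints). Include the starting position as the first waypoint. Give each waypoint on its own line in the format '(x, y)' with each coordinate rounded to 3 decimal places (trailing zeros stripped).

Executing turtle program step by step:
Start: pos=(0,0), heading=0, pen down
REPEAT 3 [
  -- iteration 1/3 --
  LT 152: heading 0 -> 152
  BK 17: (0,0) -> (15.01,-7.981) [heading=152, draw]
  FD 6: (15.01,-7.981) -> (9.712,-5.164) [heading=152, draw]
  RT 295: heading 152 -> 217
  -- iteration 2/3 --
  LT 152: heading 217 -> 9
  BK 17: (9.712,-5.164) -> (-7.078,-7.824) [heading=9, draw]
  FD 6: (-7.078,-7.824) -> (-1.152,-6.885) [heading=9, draw]
  RT 295: heading 9 -> 74
  -- iteration 3/3 --
  LT 152: heading 74 -> 226
  BK 17: (-1.152,-6.885) -> (10.657,5.344) [heading=226, draw]
  FD 6: (10.657,5.344) -> (6.489,1.028) [heading=226, draw]
  RT 295: heading 226 -> 291
]
Final: pos=(6.489,1.028), heading=291, 6 segment(s) drawn
Waypoints (7 total):
(0, 0)
(15.01, -7.981)
(9.712, -5.164)
(-7.078, -7.824)
(-1.152, -6.885)
(10.657, 5.344)
(6.489, 1.028)

Answer: (0, 0)
(15.01, -7.981)
(9.712, -5.164)
(-7.078, -7.824)
(-1.152, -6.885)
(10.657, 5.344)
(6.489, 1.028)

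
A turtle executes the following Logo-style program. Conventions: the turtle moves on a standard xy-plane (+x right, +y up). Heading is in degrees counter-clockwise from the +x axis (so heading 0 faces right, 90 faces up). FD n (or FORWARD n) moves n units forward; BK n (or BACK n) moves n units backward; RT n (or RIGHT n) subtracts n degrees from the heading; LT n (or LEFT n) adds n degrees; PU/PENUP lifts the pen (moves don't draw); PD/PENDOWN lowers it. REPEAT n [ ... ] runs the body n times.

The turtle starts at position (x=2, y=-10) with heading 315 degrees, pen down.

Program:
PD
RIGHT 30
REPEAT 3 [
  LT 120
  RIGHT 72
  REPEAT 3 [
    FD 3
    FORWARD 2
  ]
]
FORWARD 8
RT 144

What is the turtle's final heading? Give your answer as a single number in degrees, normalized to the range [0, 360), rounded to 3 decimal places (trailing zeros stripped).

Executing turtle program step by step:
Start: pos=(2,-10), heading=315, pen down
PD: pen down
RT 30: heading 315 -> 285
REPEAT 3 [
  -- iteration 1/3 --
  LT 120: heading 285 -> 45
  RT 72: heading 45 -> 333
  REPEAT 3 [
    -- iteration 1/3 --
    FD 3: (2,-10) -> (4.673,-11.362) [heading=333, draw]
    FD 2: (4.673,-11.362) -> (6.455,-12.27) [heading=333, draw]
    -- iteration 2/3 --
    FD 3: (6.455,-12.27) -> (9.128,-13.632) [heading=333, draw]
    FD 2: (9.128,-13.632) -> (10.91,-14.54) [heading=333, draw]
    -- iteration 3/3 --
    FD 3: (10.91,-14.54) -> (13.583,-15.902) [heading=333, draw]
    FD 2: (13.583,-15.902) -> (15.365,-16.81) [heading=333, draw]
  ]
  -- iteration 2/3 --
  LT 120: heading 333 -> 93
  RT 72: heading 93 -> 21
  REPEAT 3 [
    -- iteration 1/3 --
    FD 3: (15.365,-16.81) -> (18.166,-15.735) [heading=21, draw]
    FD 2: (18.166,-15.735) -> (20.033,-15.018) [heading=21, draw]
    -- iteration 2/3 --
    FD 3: (20.033,-15.018) -> (22.834,-13.943) [heading=21, draw]
    FD 2: (22.834,-13.943) -> (24.701,-13.226) [heading=21, draw]
    -- iteration 3/3 --
    FD 3: (24.701,-13.226) -> (27.502,-12.151) [heading=21, draw]
    FD 2: (27.502,-12.151) -> (29.369,-11.434) [heading=21, draw]
  ]
  -- iteration 3/3 --
  LT 120: heading 21 -> 141
  RT 72: heading 141 -> 69
  REPEAT 3 [
    -- iteration 1/3 --
    FD 3: (29.369,-11.434) -> (30.444,-8.634) [heading=69, draw]
    FD 2: (30.444,-8.634) -> (31.161,-6.766) [heading=69, draw]
    -- iteration 2/3 --
    FD 3: (31.161,-6.766) -> (32.236,-3.966) [heading=69, draw]
    FD 2: (32.236,-3.966) -> (32.952,-2.099) [heading=69, draw]
    -- iteration 3/3 --
    FD 3: (32.952,-2.099) -> (34.028,0.702) [heading=69, draw]
    FD 2: (34.028,0.702) -> (34.744,2.569) [heading=69, draw]
  ]
]
FD 8: (34.744,2.569) -> (37.611,10.038) [heading=69, draw]
RT 144: heading 69 -> 285
Final: pos=(37.611,10.038), heading=285, 19 segment(s) drawn

Answer: 285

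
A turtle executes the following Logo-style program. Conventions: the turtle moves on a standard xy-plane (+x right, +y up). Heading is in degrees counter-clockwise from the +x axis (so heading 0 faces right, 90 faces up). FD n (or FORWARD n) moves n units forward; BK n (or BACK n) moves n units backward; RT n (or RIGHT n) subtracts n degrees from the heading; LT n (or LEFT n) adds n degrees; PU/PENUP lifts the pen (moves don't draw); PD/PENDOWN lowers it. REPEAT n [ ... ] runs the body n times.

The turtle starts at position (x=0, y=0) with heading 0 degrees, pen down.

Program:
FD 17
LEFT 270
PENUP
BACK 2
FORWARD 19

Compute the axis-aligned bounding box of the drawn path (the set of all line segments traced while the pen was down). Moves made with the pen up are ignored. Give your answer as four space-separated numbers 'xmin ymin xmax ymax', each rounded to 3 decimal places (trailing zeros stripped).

Answer: 0 0 17 0

Derivation:
Executing turtle program step by step:
Start: pos=(0,0), heading=0, pen down
FD 17: (0,0) -> (17,0) [heading=0, draw]
LT 270: heading 0 -> 270
PU: pen up
BK 2: (17,0) -> (17,2) [heading=270, move]
FD 19: (17,2) -> (17,-17) [heading=270, move]
Final: pos=(17,-17), heading=270, 1 segment(s) drawn

Segment endpoints: x in {0, 17}, y in {0}
xmin=0, ymin=0, xmax=17, ymax=0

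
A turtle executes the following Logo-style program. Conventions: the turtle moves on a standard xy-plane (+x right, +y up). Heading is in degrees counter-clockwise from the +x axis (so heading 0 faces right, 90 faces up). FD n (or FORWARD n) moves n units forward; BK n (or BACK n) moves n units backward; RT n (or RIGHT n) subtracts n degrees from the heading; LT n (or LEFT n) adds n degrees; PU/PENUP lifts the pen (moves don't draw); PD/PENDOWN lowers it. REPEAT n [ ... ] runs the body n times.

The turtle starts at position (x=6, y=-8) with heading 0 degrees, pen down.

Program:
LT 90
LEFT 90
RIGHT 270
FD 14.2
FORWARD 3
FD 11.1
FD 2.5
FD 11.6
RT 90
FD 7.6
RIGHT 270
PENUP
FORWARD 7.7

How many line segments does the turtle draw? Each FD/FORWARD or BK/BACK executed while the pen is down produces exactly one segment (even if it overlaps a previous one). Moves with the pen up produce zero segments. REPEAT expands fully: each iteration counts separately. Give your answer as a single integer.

Answer: 6

Derivation:
Executing turtle program step by step:
Start: pos=(6,-8), heading=0, pen down
LT 90: heading 0 -> 90
LT 90: heading 90 -> 180
RT 270: heading 180 -> 270
FD 14.2: (6,-8) -> (6,-22.2) [heading=270, draw]
FD 3: (6,-22.2) -> (6,-25.2) [heading=270, draw]
FD 11.1: (6,-25.2) -> (6,-36.3) [heading=270, draw]
FD 2.5: (6,-36.3) -> (6,-38.8) [heading=270, draw]
FD 11.6: (6,-38.8) -> (6,-50.4) [heading=270, draw]
RT 90: heading 270 -> 180
FD 7.6: (6,-50.4) -> (-1.6,-50.4) [heading=180, draw]
RT 270: heading 180 -> 270
PU: pen up
FD 7.7: (-1.6,-50.4) -> (-1.6,-58.1) [heading=270, move]
Final: pos=(-1.6,-58.1), heading=270, 6 segment(s) drawn
Segments drawn: 6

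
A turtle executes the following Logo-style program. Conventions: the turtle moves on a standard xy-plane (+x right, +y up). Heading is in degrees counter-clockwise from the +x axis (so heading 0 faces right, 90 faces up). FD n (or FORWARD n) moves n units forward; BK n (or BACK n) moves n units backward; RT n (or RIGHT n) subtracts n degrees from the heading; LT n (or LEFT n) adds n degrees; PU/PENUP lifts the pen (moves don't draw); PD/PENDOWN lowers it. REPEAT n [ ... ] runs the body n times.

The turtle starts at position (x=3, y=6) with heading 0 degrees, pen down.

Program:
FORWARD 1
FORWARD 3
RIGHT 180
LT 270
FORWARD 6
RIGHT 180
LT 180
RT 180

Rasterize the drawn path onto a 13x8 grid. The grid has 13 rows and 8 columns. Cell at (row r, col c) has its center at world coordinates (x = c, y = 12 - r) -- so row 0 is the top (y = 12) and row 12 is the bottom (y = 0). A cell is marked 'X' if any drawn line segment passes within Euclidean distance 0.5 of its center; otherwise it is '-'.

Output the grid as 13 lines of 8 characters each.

Segment 0: (3,6) -> (4,6)
Segment 1: (4,6) -> (7,6)
Segment 2: (7,6) -> (7,12)

Answer: -------X
-------X
-------X
-------X
-------X
-------X
---XXXXX
--------
--------
--------
--------
--------
--------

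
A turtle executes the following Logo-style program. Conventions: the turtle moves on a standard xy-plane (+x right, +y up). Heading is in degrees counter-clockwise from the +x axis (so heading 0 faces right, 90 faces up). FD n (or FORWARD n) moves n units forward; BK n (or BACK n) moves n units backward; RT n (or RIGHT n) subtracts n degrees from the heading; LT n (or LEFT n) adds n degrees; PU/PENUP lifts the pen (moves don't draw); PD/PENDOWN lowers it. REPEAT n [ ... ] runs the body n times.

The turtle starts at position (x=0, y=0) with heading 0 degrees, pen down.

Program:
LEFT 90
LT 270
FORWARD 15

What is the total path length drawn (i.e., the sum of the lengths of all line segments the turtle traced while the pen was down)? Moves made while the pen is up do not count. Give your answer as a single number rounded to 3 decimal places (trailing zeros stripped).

Executing turtle program step by step:
Start: pos=(0,0), heading=0, pen down
LT 90: heading 0 -> 90
LT 270: heading 90 -> 0
FD 15: (0,0) -> (15,0) [heading=0, draw]
Final: pos=(15,0), heading=0, 1 segment(s) drawn

Segment lengths:
  seg 1: (0,0) -> (15,0), length = 15
Total = 15

Answer: 15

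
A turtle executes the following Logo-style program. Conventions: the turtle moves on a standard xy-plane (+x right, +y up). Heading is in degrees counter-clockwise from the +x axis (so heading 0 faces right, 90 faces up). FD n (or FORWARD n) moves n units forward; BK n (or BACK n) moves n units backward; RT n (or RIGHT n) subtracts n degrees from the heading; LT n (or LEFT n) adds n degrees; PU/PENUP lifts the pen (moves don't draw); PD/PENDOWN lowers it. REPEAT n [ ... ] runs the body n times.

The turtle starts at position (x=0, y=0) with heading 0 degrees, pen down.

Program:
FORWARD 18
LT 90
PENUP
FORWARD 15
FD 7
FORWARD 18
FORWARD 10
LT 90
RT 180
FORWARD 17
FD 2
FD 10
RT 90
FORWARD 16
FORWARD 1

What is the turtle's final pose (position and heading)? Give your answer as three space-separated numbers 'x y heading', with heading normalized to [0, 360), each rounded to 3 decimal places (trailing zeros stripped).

Answer: 47 33 270

Derivation:
Executing turtle program step by step:
Start: pos=(0,0), heading=0, pen down
FD 18: (0,0) -> (18,0) [heading=0, draw]
LT 90: heading 0 -> 90
PU: pen up
FD 15: (18,0) -> (18,15) [heading=90, move]
FD 7: (18,15) -> (18,22) [heading=90, move]
FD 18: (18,22) -> (18,40) [heading=90, move]
FD 10: (18,40) -> (18,50) [heading=90, move]
LT 90: heading 90 -> 180
RT 180: heading 180 -> 0
FD 17: (18,50) -> (35,50) [heading=0, move]
FD 2: (35,50) -> (37,50) [heading=0, move]
FD 10: (37,50) -> (47,50) [heading=0, move]
RT 90: heading 0 -> 270
FD 16: (47,50) -> (47,34) [heading=270, move]
FD 1: (47,34) -> (47,33) [heading=270, move]
Final: pos=(47,33), heading=270, 1 segment(s) drawn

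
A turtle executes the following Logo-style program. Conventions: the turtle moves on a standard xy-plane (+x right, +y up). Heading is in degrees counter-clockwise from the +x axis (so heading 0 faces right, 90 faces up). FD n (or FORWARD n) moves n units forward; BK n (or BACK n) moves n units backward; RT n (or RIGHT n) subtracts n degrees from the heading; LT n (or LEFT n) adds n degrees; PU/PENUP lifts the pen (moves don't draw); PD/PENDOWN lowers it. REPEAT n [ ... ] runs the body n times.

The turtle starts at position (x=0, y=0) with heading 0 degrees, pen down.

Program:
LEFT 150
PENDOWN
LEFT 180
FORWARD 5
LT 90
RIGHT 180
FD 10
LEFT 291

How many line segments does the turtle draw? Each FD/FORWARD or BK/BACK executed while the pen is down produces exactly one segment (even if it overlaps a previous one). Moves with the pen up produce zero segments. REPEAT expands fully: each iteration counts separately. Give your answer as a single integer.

Answer: 2

Derivation:
Executing turtle program step by step:
Start: pos=(0,0), heading=0, pen down
LT 150: heading 0 -> 150
PD: pen down
LT 180: heading 150 -> 330
FD 5: (0,0) -> (4.33,-2.5) [heading=330, draw]
LT 90: heading 330 -> 60
RT 180: heading 60 -> 240
FD 10: (4.33,-2.5) -> (-0.67,-11.16) [heading=240, draw]
LT 291: heading 240 -> 171
Final: pos=(-0.67,-11.16), heading=171, 2 segment(s) drawn
Segments drawn: 2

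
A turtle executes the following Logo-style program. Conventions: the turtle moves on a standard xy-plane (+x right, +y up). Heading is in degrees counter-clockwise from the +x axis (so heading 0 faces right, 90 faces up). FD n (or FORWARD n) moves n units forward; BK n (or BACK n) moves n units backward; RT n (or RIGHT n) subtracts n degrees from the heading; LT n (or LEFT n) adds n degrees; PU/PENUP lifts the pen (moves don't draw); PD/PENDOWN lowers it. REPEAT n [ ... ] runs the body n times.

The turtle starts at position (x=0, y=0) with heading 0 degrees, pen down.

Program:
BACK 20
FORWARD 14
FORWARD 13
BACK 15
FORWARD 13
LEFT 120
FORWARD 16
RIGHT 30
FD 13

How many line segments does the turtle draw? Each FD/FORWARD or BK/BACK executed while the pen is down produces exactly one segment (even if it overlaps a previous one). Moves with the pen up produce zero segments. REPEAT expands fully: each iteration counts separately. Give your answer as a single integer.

Executing turtle program step by step:
Start: pos=(0,0), heading=0, pen down
BK 20: (0,0) -> (-20,0) [heading=0, draw]
FD 14: (-20,0) -> (-6,0) [heading=0, draw]
FD 13: (-6,0) -> (7,0) [heading=0, draw]
BK 15: (7,0) -> (-8,0) [heading=0, draw]
FD 13: (-8,0) -> (5,0) [heading=0, draw]
LT 120: heading 0 -> 120
FD 16: (5,0) -> (-3,13.856) [heading=120, draw]
RT 30: heading 120 -> 90
FD 13: (-3,13.856) -> (-3,26.856) [heading=90, draw]
Final: pos=(-3,26.856), heading=90, 7 segment(s) drawn
Segments drawn: 7

Answer: 7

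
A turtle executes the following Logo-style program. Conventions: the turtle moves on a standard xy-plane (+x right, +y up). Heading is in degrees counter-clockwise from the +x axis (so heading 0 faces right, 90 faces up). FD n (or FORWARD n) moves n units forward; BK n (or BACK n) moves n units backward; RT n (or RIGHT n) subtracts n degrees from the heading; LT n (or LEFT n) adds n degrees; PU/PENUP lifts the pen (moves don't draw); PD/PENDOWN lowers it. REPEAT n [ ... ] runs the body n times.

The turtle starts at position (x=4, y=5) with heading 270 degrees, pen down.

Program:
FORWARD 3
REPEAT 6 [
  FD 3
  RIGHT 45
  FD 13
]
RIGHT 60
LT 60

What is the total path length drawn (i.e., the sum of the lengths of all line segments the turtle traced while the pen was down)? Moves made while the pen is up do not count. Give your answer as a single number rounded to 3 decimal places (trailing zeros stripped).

Executing turtle program step by step:
Start: pos=(4,5), heading=270, pen down
FD 3: (4,5) -> (4,2) [heading=270, draw]
REPEAT 6 [
  -- iteration 1/6 --
  FD 3: (4,2) -> (4,-1) [heading=270, draw]
  RT 45: heading 270 -> 225
  FD 13: (4,-1) -> (-5.192,-10.192) [heading=225, draw]
  -- iteration 2/6 --
  FD 3: (-5.192,-10.192) -> (-7.314,-12.314) [heading=225, draw]
  RT 45: heading 225 -> 180
  FD 13: (-7.314,-12.314) -> (-20.314,-12.314) [heading=180, draw]
  -- iteration 3/6 --
  FD 3: (-20.314,-12.314) -> (-23.314,-12.314) [heading=180, draw]
  RT 45: heading 180 -> 135
  FD 13: (-23.314,-12.314) -> (-32.506,-3.121) [heading=135, draw]
  -- iteration 4/6 --
  FD 3: (-32.506,-3.121) -> (-34.627,-1) [heading=135, draw]
  RT 45: heading 135 -> 90
  FD 13: (-34.627,-1) -> (-34.627,12) [heading=90, draw]
  -- iteration 5/6 --
  FD 3: (-34.627,12) -> (-34.627,15) [heading=90, draw]
  RT 45: heading 90 -> 45
  FD 13: (-34.627,15) -> (-25.435,24.192) [heading=45, draw]
  -- iteration 6/6 --
  FD 3: (-25.435,24.192) -> (-23.314,26.314) [heading=45, draw]
  RT 45: heading 45 -> 0
  FD 13: (-23.314,26.314) -> (-10.314,26.314) [heading=0, draw]
]
RT 60: heading 0 -> 300
LT 60: heading 300 -> 0
Final: pos=(-10.314,26.314), heading=0, 13 segment(s) drawn

Segment lengths:
  seg 1: (4,5) -> (4,2), length = 3
  seg 2: (4,2) -> (4,-1), length = 3
  seg 3: (4,-1) -> (-5.192,-10.192), length = 13
  seg 4: (-5.192,-10.192) -> (-7.314,-12.314), length = 3
  seg 5: (-7.314,-12.314) -> (-20.314,-12.314), length = 13
  seg 6: (-20.314,-12.314) -> (-23.314,-12.314), length = 3
  seg 7: (-23.314,-12.314) -> (-32.506,-3.121), length = 13
  seg 8: (-32.506,-3.121) -> (-34.627,-1), length = 3
  seg 9: (-34.627,-1) -> (-34.627,12), length = 13
  seg 10: (-34.627,12) -> (-34.627,15), length = 3
  seg 11: (-34.627,15) -> (-25.435,24.192), length = 13
  seg 12: (-25.435,24.192) -> (-23.314,26.314), length = 3
  seg 13: (-23.314,26.314) -> (-10.314,26.314), length = 13
Total = 99

Answer: 99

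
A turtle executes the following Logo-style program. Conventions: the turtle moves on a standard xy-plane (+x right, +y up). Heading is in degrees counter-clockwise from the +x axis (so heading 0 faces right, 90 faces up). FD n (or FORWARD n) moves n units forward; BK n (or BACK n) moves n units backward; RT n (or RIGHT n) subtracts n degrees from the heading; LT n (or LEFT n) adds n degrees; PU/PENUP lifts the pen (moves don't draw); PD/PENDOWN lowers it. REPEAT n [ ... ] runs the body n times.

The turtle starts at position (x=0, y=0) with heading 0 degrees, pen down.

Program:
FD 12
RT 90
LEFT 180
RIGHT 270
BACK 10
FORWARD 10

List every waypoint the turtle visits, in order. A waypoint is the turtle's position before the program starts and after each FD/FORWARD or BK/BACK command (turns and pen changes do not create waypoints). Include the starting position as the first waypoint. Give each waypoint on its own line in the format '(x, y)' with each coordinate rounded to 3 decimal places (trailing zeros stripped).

Executing turtle program step by step:
Start: pos=(0,0), heading=0, pen down
FD 12: (0,0) -> (12,0) [heading=0, draw]
RT 90: heading 0 -> 270
LT 180: heading 270 -> 90
RT 270: heading 90 -> 180
BK 10: (12,0) -> (22,0) [heading=180, draw]
FD 10: (22,0) -> (12,0) [heading=180, draw]
Final: pos=(12,0), heading=180, 3 segment(s) drawn
Waypoints (4 total):
(0, 0)
(12, 0)
(22, 0)
(12, 0)

Answer: (0, 0)
(12, 0)
(22, 0)
(12, 0)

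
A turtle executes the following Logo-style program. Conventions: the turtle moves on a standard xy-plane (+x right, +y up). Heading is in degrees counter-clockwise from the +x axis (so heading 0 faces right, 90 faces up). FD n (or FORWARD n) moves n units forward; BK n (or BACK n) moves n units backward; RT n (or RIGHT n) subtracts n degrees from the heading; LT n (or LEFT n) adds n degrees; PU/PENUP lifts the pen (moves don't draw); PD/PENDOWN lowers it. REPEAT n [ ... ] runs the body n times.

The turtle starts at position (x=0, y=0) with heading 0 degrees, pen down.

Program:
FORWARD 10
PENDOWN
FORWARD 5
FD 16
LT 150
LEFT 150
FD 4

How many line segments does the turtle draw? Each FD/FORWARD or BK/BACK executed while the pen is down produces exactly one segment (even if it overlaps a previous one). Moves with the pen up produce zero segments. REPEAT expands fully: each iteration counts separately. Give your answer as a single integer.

Answer: 4

Derivation:
Executing turtle program step by step:
Start: pos=(0,0), heading=0, pen down
FD 10: (0,0) -> (10,0) [heading=0, draw]
PD: pen down
FD 5: (10,0) -> (15,0) [heading=0, draw]
FD 16: (15,0) -> (31,0) [heading=0, draw]
LT 150: heading 0 -> 150
LT 150: heading 150 -> 300
FD 4: (31,0) -> (33,-3.464) [heading=300, draw]
Final: pos=(33,-3.464), heading=300, 4 segment(s) drawn
Segments drawn: 4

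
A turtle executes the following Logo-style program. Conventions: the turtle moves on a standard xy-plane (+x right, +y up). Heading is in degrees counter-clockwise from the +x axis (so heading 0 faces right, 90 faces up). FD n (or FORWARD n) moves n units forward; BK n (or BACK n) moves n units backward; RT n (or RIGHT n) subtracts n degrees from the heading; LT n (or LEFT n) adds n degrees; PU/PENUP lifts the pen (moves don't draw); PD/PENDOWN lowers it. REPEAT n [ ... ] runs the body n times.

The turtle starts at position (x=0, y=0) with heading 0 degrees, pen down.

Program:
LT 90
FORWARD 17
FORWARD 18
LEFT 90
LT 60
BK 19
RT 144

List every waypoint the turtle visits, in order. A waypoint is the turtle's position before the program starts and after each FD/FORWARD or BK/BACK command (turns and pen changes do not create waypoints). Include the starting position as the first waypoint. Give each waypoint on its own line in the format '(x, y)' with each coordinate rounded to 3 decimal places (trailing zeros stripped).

Executing turtle program step by step:
Start: pos=(0,0), heading=0, pen down
LT 90: heading 0 -> 90
FD 17: (0,0) -> (0,17) [heading=90, draw]
FD 18: (0,17) -> (0,35) [heading=90, draw]
LT 90: heading 90 -> 180
LT 60: heading 180 -> 240
BK 19: (0,35) -> (9.5,51.454) [heading=240, draw]
RT 144: heading 240 -> 96
Final: pos=(9.5,51.454), heading=96, 3 segment(s) drawn
Waypoints (4 total):
(0, 0)
(0, 17)
(0, 35)
(9.5, 51.454)

Answer: (0, 0)
(0, 17)
(0, 35)
(9.5, 51.454)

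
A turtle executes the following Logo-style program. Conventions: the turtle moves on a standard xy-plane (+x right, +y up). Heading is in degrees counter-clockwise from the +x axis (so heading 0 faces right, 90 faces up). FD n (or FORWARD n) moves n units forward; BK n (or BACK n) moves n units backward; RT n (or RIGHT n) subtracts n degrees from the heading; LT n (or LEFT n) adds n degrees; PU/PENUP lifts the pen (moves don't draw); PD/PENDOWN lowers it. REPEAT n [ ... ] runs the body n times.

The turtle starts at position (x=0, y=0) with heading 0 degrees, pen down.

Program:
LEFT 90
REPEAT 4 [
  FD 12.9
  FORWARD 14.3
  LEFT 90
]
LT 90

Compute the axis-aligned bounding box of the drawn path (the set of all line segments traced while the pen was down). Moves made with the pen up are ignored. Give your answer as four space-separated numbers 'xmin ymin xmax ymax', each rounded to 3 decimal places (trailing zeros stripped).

Answer: -27.2 0 0 27.2

Derivation:
Executing turtle program step by step:
Start: pos=(0,0), heading=0, pen down
LT 90: heading 0 -> 90
REPEAT 4 [
  -- iteration 1/4 --
  FD 12.9: (0,0) -> (0,12.9) [heading=90, draw]
  FD 14.3: (0,12.9) -> (0,27.2) [heading=90, draw]
  LT 90: heading 90 -> 180
  -- iteration 2/4 --
  FD 12.9: (0,27.2) -> (-12.9,27.2) [heading=180, draw]
  FD 14.3: (-12.9,27.2) -> (-27.2,27.2) [heading=180, draw]
  LT 90: heading 180 -> 270
  -- iteration 3/4 --
  FD 12.9: (-27.2,27.2) -> (-27.2,14.3) [heading=270, draw]
  FD 14.3: (-27.2,14.3) -> (-27.2,0) [heading=270, draw]
  LT 90: heading 270 -> 0
  -- iteration 4/4 --
  FD 12.9: (-27.2,0) -> (-14.3,0) [heading=0, draw]
  FD 14.3: (-14.3,0) -> (0,0) [heading=0, draw]
  LT 90: heading 0 -> 90
]
LT 90: heading 90 -> 180
Final: pos=(0,0), heading=180, 8 segment(s) drawn

Segment endpoints: x in {-27.2, -27.2, -27.2, -14.3, -12.9, 0, 0, 0, 0}, y in {0, 0, 0, 0, 12.9, 14.3, 27.2}
xmin=-27.2, ymin=0, xmax=0, ymax=27.2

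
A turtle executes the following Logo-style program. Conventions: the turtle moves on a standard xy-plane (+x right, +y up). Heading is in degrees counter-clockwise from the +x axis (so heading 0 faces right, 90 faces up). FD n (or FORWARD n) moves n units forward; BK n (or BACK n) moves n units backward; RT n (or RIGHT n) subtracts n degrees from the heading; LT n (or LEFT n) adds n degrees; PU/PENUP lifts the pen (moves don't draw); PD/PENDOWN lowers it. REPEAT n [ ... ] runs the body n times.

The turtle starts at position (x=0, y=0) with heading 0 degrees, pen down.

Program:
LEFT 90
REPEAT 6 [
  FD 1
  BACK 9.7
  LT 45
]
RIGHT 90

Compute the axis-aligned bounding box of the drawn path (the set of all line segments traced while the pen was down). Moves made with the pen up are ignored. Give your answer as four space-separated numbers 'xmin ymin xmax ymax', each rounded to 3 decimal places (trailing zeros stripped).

Answer: -0.707 -15.559 21.711 6.152

Derivation:
Executing turtle program step by step:
Start: pos=(0,0), heading=0, pen down
LT 90: heading 0 -> 90
REPEAT 6 [
  -- iteration 1/6 --
  FD 1: (0,0) -> (0,1) [heading=90, draw]
  BK 9.7: (0,1) -> (0,-8.7) [heading=90, draw]
  LT 45: heading 90 -> 135
  -- iteration 2/6 --
  FD 1: (0,-8.7) -> (-0.707,-7.993) [heading=135, draw]
  BK 9.7: (-0.707,-7.993) -> (6.152,-14.852) [heading=135, draw]
  LT 45: heading 135 -> 180
  -- iteration 3/6 --
  FD 1: (6.152,-14.852) -> (5.152,-14.852) [heading=180, draw]
  BK 9.7: (5.152,-14.852) -> (14.852,-14.852) [heading=180, draw]
  LT 45: heading 180 -> 225
  -- iteration 4/6 --
  FD 1: (14.852,-14.852) -> (14.145,-15.559) [heading=225, draw]
  BK 9.7: (14.145,-15.559) -> (21.004,-8.7) [heading=225, draw]
  LT 45: heading 225 -> 270
  -- iteration 5/6 --
  FD 1: (21.004,-8.7) -> (21.004,-9.7) [heading=270, draw]
  BK 9.7: (21.004,-9.7) -> (21.004,0) [heading=270, draw]
  LT 45: heading 270 -> 315
  -- iteration 6/6 --
  FD 1: (21.004,0) -> (21.711,-0.707) [heading=315, draw]
  BK 9.7: (21.711,-0.707) -> (14.852,6.152) [heading=315, draw]
  LT 45: heading 315 -> 0
]
RT 90: heading 0 -> 270
Final: pos=(14.852,6.152), heading=270, 12 segment(s) drawn

Segment endpoints: x in {-0.707, 0, 0, 0, 5.152, 6.152, 14.145, 14.852, 14.852, 21.004, 21.004, 21.711}, y in {-15.559, -14.852, -14.852, -9.7, -8.7, -8.7, -7.993, -0.707, 0, 0, 1, 6.152}
xmin=-0.707, ymin=-15.559, xmax=21.711, ymax=6.152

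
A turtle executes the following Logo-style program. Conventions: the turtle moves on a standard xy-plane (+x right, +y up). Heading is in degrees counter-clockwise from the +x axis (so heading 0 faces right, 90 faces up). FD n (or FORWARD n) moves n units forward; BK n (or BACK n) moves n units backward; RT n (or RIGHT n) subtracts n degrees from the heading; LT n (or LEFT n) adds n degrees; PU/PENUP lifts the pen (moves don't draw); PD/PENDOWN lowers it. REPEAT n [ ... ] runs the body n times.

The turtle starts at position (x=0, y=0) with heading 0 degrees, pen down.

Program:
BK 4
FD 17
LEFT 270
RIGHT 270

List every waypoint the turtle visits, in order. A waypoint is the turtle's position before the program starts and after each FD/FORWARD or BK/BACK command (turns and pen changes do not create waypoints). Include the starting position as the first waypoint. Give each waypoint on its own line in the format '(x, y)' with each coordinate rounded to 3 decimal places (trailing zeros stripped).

Answer: (0, 0)
(-4, 0)
(13, 0)

Derivation:
Executing turtle program step by step:
Start: pos=(0,0), heading=0, pen down
BK 4: (0,0) -> (-4,0) [heading=0, draw]
FD 17: (-4,0) -> (13,0) [heading=0, draw]
LT 270: heading 0 -> 270
RT 270: heading 270 -> 0
Final: pos=(13,0), heading=0, 2 segment(s) drawn
Waypoints (3 total):
(0, 0)
(-4, 0)
(13, 0)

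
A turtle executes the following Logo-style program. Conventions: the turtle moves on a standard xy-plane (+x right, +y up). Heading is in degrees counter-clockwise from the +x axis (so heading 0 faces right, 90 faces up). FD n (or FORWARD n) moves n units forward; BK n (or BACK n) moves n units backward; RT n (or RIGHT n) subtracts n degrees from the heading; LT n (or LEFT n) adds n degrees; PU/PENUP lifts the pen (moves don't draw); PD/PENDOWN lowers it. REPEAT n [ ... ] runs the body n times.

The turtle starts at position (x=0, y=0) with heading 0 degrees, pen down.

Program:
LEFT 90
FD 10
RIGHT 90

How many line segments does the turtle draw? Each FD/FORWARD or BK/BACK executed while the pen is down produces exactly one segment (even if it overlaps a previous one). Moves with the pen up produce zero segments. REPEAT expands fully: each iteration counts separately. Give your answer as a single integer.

Answer: 1

Derivation:
Executing turtle program step by step:
Start: pos=(0,0), heading=0, pen down
LT 90: heading 0 -> 90
FD 10: (0,0) -> (0,10) [heading=90, draw]
RT 90: heading 90 -> 0
Final: pos=(0,10), heading=0, 1 segment(s) drawn
Segments drawn: 1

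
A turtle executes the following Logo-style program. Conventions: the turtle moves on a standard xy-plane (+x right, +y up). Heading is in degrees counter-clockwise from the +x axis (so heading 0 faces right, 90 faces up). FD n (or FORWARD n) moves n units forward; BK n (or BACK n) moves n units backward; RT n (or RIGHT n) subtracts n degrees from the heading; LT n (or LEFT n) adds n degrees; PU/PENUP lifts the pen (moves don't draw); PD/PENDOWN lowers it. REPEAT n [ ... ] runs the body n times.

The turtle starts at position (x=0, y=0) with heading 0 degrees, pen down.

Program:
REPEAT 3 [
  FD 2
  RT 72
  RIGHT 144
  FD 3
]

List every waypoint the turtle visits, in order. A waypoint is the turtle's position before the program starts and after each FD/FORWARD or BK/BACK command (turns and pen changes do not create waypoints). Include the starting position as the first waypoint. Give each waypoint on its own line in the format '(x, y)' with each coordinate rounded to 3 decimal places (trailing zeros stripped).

Executing turtle program step by step:
Start: pos=(0,0), heading=0, pen down
REPEAT 3 [
  -- iteration 1/3 --
  FD 2: (0,0) -> (2,0) [heading=0, draw]
  RT 72: heading 0 -> 288
  RT 144: heading 288 -> 144
  FD 3: (2,0) -> (-0.427,1.763) [heading=144, draw]
  -- iteration 2/3 --
  FD 2: (-0.427,1.763) -> (-2.045,2.939) [heading=144, draw]
  RT 72: heading 144 -> 72
  RT 144: heading 72 -> 288
  FD 3: (-2.045,2.939) -> (-1.118,0.086) [heading=288, draw]
  -- iteration 3/3 --
  FD 2: (-1.118,0.086) -> (-0.5,-1.816) [heading=288, draw]
  RT 72: heading 288 -> 216
  RT 144: heading 216 -> 72
  FD 3: (-0.5,-1.816) -> (0.427,1.037) [heading=72, draw]
]
Final: pos=(0.427,1.037), heading=72, 6 segment(s) drawn
Waypoints (7 total):
(0, 0)
(2, 0)
(-0.427, 1.763)
(-2.045, 2.939)
(-1.118, 0.086)
(-0.5, -1.816)
(0.427, 1.037)

Answer: (0, 0)
(2, 0)
(-0.427, 1.763)
(-2.045, 2.939)
(-1.118, 0.086)
(-0.5, -1.816)
(0.427, 1.037)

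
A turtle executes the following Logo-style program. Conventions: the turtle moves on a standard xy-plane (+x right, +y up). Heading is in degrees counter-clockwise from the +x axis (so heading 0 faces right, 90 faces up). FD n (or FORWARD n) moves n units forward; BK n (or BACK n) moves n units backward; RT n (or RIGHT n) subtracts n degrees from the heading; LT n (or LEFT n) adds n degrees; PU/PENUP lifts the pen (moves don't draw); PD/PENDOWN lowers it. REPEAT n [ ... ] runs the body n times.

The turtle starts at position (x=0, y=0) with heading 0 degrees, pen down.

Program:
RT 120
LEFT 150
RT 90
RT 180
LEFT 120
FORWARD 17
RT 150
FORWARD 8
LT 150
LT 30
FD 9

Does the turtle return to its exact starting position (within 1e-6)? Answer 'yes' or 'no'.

Answer: no

Derivation:
Executing turtle program step by step:
Start: pos=(0,0), heading=0, pen down
RT 120: heading 0 -> 240
LT 150: heading 240 -> 30
RT 90: heading 30 -> 300
RT 180: heading 300 -> 120
LT 120: heading 120 -> 240
FD 17: (0,0) -> (-8.5,-14.722) [heading=240, draw]
RT 150: heading 240 -> 90
FD 8: (-8.5,-14.722) -> (-8.5,-6.722) [heading=90, draw]
LT 150: heading 90 -> 240
LT 30: heading 240 -> 270
FD 9: (-8.5,-6.722) -> (-8.5,-15.722) [heading=270, draw]
Final: pos=(-8.5,-15.722), heading=270, 3 segment(s) drawn

Start position: (0, 0)
Final position: (-8.5, -15.722)
Distance = 17.873; >= 1e-6 -> NOT closed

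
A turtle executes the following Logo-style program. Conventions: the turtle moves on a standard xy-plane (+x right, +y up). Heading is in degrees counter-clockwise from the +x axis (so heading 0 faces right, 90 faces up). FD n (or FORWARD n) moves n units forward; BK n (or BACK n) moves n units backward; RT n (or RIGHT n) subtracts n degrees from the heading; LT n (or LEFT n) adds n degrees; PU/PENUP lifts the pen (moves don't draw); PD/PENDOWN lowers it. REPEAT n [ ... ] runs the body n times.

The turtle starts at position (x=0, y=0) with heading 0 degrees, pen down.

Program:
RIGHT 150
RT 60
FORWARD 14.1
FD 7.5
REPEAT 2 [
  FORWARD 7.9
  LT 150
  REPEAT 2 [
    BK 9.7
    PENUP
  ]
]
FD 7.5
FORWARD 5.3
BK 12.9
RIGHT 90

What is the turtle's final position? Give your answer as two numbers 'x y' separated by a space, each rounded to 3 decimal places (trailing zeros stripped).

Executing turtle program step by step:
Start: pos=(0,0), heading=0, pen down
RT 150: heading 0 -> 210
RT 60: heading 210 -> 150
FD 14.1: (0,0) -> (-12.211,7.05) [heading=150, draw]
FD 7.5: (-12.211,7.05) -> (-18.706,10.8) [heading=150, draw]
REPEAT 2 [
  -- iteration 1/2 --
  FD 7.9: (-18.706,10.8) -> (-25.548,14.75) [heading=150, draw]
  LT 150: heading 150 -> 300
  REPEAT 2 [
    -- iteration 1/2 --
    BK 9.7: (-25.548,14.75) -> (-30.398,23.15) [heading=300, draw]
    PU: pen up
    -- iteration 2/2 --
    BK 9.7: (-30.398,23.15) -> (-35.248,31.551) [heading=300, move]
    PU: pen up
  ]
  -- iteration 2/2 --
  FD 7.9: (-35.248,31.551) -> (-31.298,24.709) [heading=300, move]
  LT 150: heading 300 -> 90
  REPEAT 2 [
    -- iteration 1/2 --
    BK 9.7: (-31.298,24.709) -> (-31.298,15.009) [heading=90, move]
    PU: pen up
    -- iteration 2/2 --
    BK 9.7: (-31.298,15.009) -> (-31.298,5.309) [heading=90, move]
    PU: pen up
  ]
]
FD 7.5: (-31.298,5.309) -> (-31.298,12.809) [heading=90, move]
FD 5.3: (-31.298,12.809) -> (-31.298,18.109) [heading=90, move]
BK 12.9: (-31.298,18.109) -> (-31.298,5.209) [heading=90, move]
RT 90: heading 90 -> 0
Final: pos=(-31.298,5.209), heading=0, 4 segment(s) drawn

Answer: -31.298 5.209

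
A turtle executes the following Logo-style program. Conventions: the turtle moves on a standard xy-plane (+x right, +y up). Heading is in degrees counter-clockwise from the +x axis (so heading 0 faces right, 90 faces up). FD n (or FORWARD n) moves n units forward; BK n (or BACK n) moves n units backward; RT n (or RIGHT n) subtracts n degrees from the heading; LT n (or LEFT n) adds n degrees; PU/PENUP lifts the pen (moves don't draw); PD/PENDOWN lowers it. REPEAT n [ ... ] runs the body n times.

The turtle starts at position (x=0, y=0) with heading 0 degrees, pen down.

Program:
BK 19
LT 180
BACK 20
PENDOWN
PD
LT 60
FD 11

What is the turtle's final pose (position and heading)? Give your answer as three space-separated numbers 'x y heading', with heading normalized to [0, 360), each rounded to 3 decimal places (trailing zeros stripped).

Answer: -4.5 -9.526 240

Derivation:
Executing turtle program step by step:
Start: pos=(0,0), heading=0, pen down
BK 19: (0,0) -> (-19,0) [heading=0, draw]
LT 180: heading 0 -> 180
BK 20: (-19,0) -> (1,0) [heading=180, draw]
PD: pen down
PD: pen down
LT 60: heading 180 -> 240
FD 11: (1,0) -> (-4.5,-9.526) [heading=240, draw]
Final: pos=(-4.5,-9.526), heading=240, 3 segment(s) drawn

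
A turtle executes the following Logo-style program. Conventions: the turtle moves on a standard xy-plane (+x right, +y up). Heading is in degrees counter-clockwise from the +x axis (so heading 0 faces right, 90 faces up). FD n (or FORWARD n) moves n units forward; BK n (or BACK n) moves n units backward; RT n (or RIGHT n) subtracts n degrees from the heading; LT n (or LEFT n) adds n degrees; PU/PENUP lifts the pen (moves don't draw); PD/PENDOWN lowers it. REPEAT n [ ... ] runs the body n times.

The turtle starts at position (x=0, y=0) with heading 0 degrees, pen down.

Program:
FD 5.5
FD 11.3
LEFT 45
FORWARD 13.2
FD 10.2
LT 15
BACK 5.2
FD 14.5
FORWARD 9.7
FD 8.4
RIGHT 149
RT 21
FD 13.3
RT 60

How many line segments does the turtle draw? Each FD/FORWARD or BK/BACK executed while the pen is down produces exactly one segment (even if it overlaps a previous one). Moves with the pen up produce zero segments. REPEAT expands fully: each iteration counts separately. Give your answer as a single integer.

Answer: 9

Derivation:
Executing turtle program step by step:
Start: pos=(0,0), heading=0, pen down
FD 5.5: (0,0) -> (5.5,0) [heading=0, draw]
FD 11.3: (5.5,0) -> (16.8,0) [heading=0, draw]
LT 45: heading 0 -> 45
FD 13.2: (16.8,0) -> (26.134,9.334) [heading=45, draw]
FD 10.2: (26.134,9.334) -> (33.346,16.546) [heading=45, draw]
LT 15: heading 45 -> 60
BK 5.2: (33.346,16.546) -> (30.746,12.043) [heading=60, draw]
FD 14.5: (30.746,12.043) -> (37.996,24.6) [heading=60, draw]
FD 9.7: (37.996,24.6) -> (42.846,33.001) [heading=60, draw]
FD 8.4: (42.846,33.001) -> (47.046,40.275) [heading=60, draw]
RT 149: heading 60 -> 271
RT 21: heading 271 -> 250
FD 13.3: (47.046,40.275) -> (42.497,27.777) [heading=250, draw]
RT 60: heading 250 -> 190
Final: pos=(42.497,27.777), heading=190, 9 segment(s) drawn
Segments drawn: 9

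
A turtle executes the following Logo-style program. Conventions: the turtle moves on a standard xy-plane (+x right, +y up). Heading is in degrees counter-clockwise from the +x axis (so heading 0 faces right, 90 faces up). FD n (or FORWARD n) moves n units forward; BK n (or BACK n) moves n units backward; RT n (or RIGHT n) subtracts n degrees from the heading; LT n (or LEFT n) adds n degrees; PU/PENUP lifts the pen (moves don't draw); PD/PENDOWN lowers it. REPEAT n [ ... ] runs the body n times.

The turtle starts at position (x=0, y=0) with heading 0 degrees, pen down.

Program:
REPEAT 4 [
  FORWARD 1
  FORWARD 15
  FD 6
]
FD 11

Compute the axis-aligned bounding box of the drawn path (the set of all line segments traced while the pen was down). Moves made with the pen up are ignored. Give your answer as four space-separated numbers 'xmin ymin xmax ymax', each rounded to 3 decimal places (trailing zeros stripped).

Answer: 0 0 99 0

Derivation:
Executing turtle program step by step:
Start: pos=(0,0), heading=0, pen down
REPEAT 4 [
  -- iteration 1/4 --
  FD 1: (0,0) -> (1,0) [heading=0, draw]
  FD 15: (1,0) -> (16,0) [heading=0, draw]
  FD 6: (16,0) -> (22,0) [heading=0, draw]
  -- iteration 2/4 --
  FD 1: (22,0) -> (23,0) [heading=0, draw]
  FD 15: (23,0) -> (38,0) [heading=0, draw]
  FD 6: (38,0) -> (44,0) [heading=0, draw]
  -- iteration 3/4 --
  FD 1: (44,0) -> (45,0) [heading=0, draw]
  FD 15: (45,0) -> (60,0) [heading=0, draw]
  FD 6: (60,0) -> (66,0) [heading=0, draw]
  -- iteration 4/4 --
  FD 1: (66,0) -> (67,0) [heading=0, draw]
  FD 15: (67,0) -> (82,0) [heading=0, draw]
  FD 6: (82,0) -> (88,0) [heading=0, draw]
]
FD 11: (88,0) -> (99,0) [heading=0, draw]
Final: pos=(99,0), heading=0, 13 segment(s) drawn

Segment endpoints: x in {0, 1, 16, 22, 23, 38, 44, 45, 60, 66, 67, 82, 88, 99}, y in {0}
xmin=0, ymin=0, xmax=99, ymax=0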